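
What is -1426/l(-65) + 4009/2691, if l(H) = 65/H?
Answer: 3841375/2691 ≈ 1427.5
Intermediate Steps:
-1426/l(-65) + 4009/2691 = -1426/(65/(-65)) + 4009/2691 = -1426/(65*(-1/65)) + 4009*(1/2691) = -1426/(-1) + 4009/2691 = -1426*(-1) + 4009/2691 = 1426 + 4009/2691 = 3841375/2691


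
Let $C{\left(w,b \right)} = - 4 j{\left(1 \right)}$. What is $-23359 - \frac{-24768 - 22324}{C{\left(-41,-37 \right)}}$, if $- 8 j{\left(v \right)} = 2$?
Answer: $23733$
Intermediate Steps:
$j{\left(v \right)} = - \frac{1}{4}$ ($j{\left(v \right)} = \left(- \frac{1}{8}\right) 2 = - \frac{1}{4}$)
$C{\left(w,b \right)} = 1$ ($C{\left(w,b \right)} = \left(-4\right) \left(- \frac{1}{4}\right) = 1$)
$-23359 - \frac{-24768 - 22324}{C{\left(-41,-37 \right)}} = -23359 - \frac{-24768 - 22324}{1} = -23359 - \left(-24768 - 22324\right) 1 = -23359 - \left(-47092\right) 1 = -23359 - -47092 = -23359 + 47092 = 23733$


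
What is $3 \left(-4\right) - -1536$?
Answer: $1524$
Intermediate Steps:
$3 \left(-4\right) - -1536 = -12 + 1536 = 1524$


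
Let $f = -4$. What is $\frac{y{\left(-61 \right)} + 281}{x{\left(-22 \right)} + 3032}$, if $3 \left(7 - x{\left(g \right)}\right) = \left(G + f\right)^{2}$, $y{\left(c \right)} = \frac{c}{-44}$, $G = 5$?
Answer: $\frac{37275}{401104} \approx 0.092931$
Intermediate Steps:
$y{\left(c \right)} = - \frac{c}{44}$ ($y{\left(c \right)} = c \left(- \frac{1}{44}\right) = - \frac{c}{44}$)
$x{\left(g \right)} = \frac{20}{3}$ ($x{\left(g \right)} = 7 - \frac{\left(5 - 4\right)^{2}}{3} = 7 - \frac{1^{2}}{3} = 7 - \frac{1}{3} = \frac{20}{3}$)
$\frac{y{\left(-61 \right)} + 281}{x{\left(-22 \right)} + 3032} = \frac{\left(- \frac{1}{44}\right) \left(-61\right) + 281}{\frac{20}{3} + 3032} = \frac{\frac{61}{44} + 281}{\frac{9116}{3}} = \frac{12425}{44} \cdot \frac{3}{9116} = \frac{37275}{401104}$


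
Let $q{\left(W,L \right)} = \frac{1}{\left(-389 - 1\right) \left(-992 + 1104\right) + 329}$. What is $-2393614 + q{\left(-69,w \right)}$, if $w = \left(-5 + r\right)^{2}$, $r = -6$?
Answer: $- \frac{103765560515}{43351} \approx -2.3936 \cdot 10^{6}$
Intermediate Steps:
$w = 121$ ($w = \left(-5 - 6\right)^{2} = \left(-11\right)^{2} = 121$)
$q{\left(W,L \right)} = - \frac{1}{43351}$ ($q{\left(W,L \right)} = \frac{1}{\left(-390\right) 112 + 329} = \frac{1}{-43680 + 329} = \frac{1}{-43351} = - \frac{1}{43351}$)
$-2393614 + q{\left(-69,w \right)} = -2393614 - \frac{1}{43351} = - \frac{103765560515}{43351}$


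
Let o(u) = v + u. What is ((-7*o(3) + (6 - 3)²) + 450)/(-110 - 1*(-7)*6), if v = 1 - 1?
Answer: -219/34 ≈ -6.4412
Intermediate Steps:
v = 0
o(u) = u (o(u) = 0 + u = u)
((-7*o(3) + (6 - 3)²) + 450)/(-110 - 1*(-7)*6) = ((-7*3 + (6 - 3)²) + 450)/(-110 - 1*(-7)*6) = ((-21 + 3²) + 450)/(-110 + 7*6) = ((-21 + 9) + 450)/(-110 + 42) = (-12 + 450)/(-68) = 438*(-1/68) = -219/34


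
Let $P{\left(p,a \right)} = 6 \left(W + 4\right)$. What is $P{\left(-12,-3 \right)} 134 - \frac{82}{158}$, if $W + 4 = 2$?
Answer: $\frac{126991}{79} \approx 1607.5$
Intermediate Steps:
$W = -2$ ($W = -4 + 2 = -2$)
$P{\left(p,a \right)} = 12$ ($P{\left(p,a \right)} = 6 \left(-2 + 4\right) = 6 \cdot 2 = 12$)
$P{\left(-12,-3 \right)} 134 - \frac{82}{158} = 12 \cdot 134 - \frac{82}{158} = 1608 - \frac{41}{79} = \frac{126991}{79}$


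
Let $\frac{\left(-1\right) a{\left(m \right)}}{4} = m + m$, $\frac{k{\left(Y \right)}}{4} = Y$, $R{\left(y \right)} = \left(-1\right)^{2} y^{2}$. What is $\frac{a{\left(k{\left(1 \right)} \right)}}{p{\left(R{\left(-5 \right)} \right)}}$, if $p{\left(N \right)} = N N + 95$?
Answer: $- \frac{2}{45} \approx -0.044444$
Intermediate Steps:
$R{\left(y \right)} = y^{2}$ ($R{\left(y \right)} = 1 y^{2} = y^{2}$)
$p{\left(N \right)} = 95 + N^{2}$ ($p{\left(N \right)} = N^{2} + 95 = 95 + N^{2}$)
$k{\left(Y \right)} = 4 Y$
$a{\left(m \right)} = - 8 m$ ($a{\left(m \right)} = - 4 \left(m + m\right) = - 4 \cdot 2 m = - 8 m$)
$\frac{a{\left(k{\left(1 \right)} \right)}}{p{\left(R{\left(-5 \right)} \right)}} = \frac{\left(-8\right) 4 \cdot 1}{95 + \left(\left(-5\right)^{2}\right)^{2}} = \frac{\left(-8\right) 4}{95 + 25^{2}} = - \frac{32}{95 + 625} = - \frac{32}{720} = \left(-32\right) \frac{1}{720} = - \frac{2}{45}$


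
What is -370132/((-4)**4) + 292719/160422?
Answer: -2470932485/1711168 ≈ -1444.0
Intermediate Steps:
-370132/((-4)**4) + 292719/160422 = -370132/256 + 292719*(1/160422) = -370132*1/256 + 97573/53474 = -92533/64 + 97573/53474 = -2470932485/1711168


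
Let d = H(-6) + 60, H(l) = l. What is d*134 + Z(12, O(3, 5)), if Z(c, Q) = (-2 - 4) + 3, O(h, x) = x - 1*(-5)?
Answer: 7233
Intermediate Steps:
O(h, x) = 5 + x (O(h, x) = x + 5 = 5 + x)
Z(c, Q) = -3 (Z(c, Q) = -6 + 3 = -3)
d = 54 (d = -6 + 60 = 54)
d*134 + Z(12, O(3, 5)) = 54*134 - 3 = 7236 - 3 = 7233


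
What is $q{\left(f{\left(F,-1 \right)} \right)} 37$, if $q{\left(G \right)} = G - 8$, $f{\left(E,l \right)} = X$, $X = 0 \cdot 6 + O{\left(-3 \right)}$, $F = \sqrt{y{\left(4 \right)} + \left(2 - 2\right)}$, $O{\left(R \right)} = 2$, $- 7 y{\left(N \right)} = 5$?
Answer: $-222$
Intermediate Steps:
$y{\left(N \right)} = - \frac{5}{7}$ ($y{\left(N \right)} = \left(- \frac{1}{7}\right) 5 = - \frac{5}{7}$)
$F = \frac{i \sqrt{35}}{7}$ ($F = \sqrt{- \frac{5}{7} + \left(2 - 2\right)} = \sqrt{- \frac{5}{7} + 0} = \sqrt{- \frac{5}{7}} = \frac{i \sqrt{35}}{7} \approx 0.84515 i$)
$X = 2$ ($X = 0 \cdot 6 + 2 = 0 + 2 = 2$)
$f{\left(E,l \right)} = 2$
$q{\left(G \right)} = -8 + G$ ($q{\left(G \right)} = G - 8 = -8 + G$)
$q{\left(f{\left(F,-1 \right)} \right)} 37 = \left(-8 + 2\right) 37 = \left(-6\right) 37 = -222$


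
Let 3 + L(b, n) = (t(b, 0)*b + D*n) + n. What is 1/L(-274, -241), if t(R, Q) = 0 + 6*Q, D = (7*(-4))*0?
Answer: -1/244 ≈ -0.0040984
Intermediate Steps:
D = 0 (D = -28*0 = 0)
t(R, Q) = 6*Q
L(b, n) = -3 + n (L(b, n) = -3 + (((6*0)*b + 0*n) + n) = -3 + ((0*b + 0) + n) = -3 + ((0 + 0) + n) = -3 + (0 + n) = -3 + n)
1/L(-274, -241) = 1/(-3 - 241) = 1/(-244) = -1/244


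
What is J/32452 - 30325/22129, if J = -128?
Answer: -246734853/179532577 ≈ -1.3743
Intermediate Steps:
J/32452 - 30325/22129 = -128/32452 - 30325/22129 = -128*1/32452 - 30325*1/22129 = -32/8113 - 30325/22129 = -246734853/179532577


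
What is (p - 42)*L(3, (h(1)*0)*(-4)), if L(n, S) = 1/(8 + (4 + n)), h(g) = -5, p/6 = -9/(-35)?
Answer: -472/175 ≈ -2.6971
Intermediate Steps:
p = 54/35 (p = 6*(-9/(-35)) = 6*(-9*(-1/35)) = 6*(9/35) = 54/35 ≈ 1.5429)
L(n, S) = 1/(12 + n)
(p - 42)*L(3, (h(1)*0)*(-4)) = (54/35 - 42)/(12 + 3) = -1416/35/15 = -1416/35*1/15 = -472/175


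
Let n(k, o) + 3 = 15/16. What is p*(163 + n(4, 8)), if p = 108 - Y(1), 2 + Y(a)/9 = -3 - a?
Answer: 208575/8 ≈ 26072.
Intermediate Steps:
Y(a) = -45 - 9*a (Y(a) = -18 + 9*(-3 - a) = -18 + (-27 - 9*a) = -45 - 9*a)
n(k, o) = -33/16 (n(k, o) = -3 + 15/16 = -33/16)
p = 162 (p = 108 - (-45 - 9*1) = 108 - (-45 - 9) = 108 - 1*(-54) = 108 + 54 = 162)
p*(163 + n(4, 8)) = 162*(163 - 33/16) = 162*(2575/16) = 208575/8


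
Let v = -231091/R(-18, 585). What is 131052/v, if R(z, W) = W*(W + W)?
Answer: -89698541400/231091 ≈ -3.8815e+5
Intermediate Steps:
R(z, W) = 2*W**2 (R(z, W) = W*(2*W) = 2*W**2)
v = -231091/684450 (v = -231091/(2*585**2) = -231091/(2*342225) = -231091/684450 ≈ -0.33763)
131052/v = 131052/(-231091/684450) = 131052*(-684450/231091) = -89698541400/231091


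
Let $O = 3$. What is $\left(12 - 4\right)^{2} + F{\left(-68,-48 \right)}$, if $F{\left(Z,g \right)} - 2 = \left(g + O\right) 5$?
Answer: $-159$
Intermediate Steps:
$F{\left(Z,g \right)} = 17 + 5 g$ ($F{\left(Z,g \right)} = 2 + \left(g + 3\right) 5 = 2 + \left(3 + g\right) 5 = 2 + \left(15 + 5 g\right) = 17 + 5 g$)
$\left(12 - 4\right)^{2} + F{\left(-68,-48 \right)} = \left(12 - 4\right)^{2} + \left(17 + 5 \left(-48\right)\right) = 8^{2} + \left(17 - 240\right) = 64 - 223 = -159$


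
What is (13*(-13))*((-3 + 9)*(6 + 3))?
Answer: -9126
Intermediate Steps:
(13*(-13))*((-3 + 9)*(6 + 3)) = -1014*9 = -169*54 = -9126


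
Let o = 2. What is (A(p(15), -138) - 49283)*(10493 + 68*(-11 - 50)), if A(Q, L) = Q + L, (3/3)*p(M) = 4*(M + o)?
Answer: -313144785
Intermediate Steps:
p(M) = 8 + 4*M (p(M) = 4*(M + 2) = 4*(2 + M) = 8 + 4*M)
A(Q, L) = L + Q
(A(p(15), -138) - 49283)*(10493 + 68*(-11 - 50)) = ((-138 + (8 + 4*15)) - 49283)*(10493 + 68*(-11 - 50)) = ((-138 + (8 + 60)) - 49283)*(10493 + 68*(-61)) = ((-138 + 68) - 49283)*(10493 - 4148) = (-70 - 49283)*6345 = -49353*6345 = -313144785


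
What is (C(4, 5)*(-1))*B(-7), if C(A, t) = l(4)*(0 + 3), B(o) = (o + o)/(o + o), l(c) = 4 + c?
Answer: -24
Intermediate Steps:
B(o) = 1 (B(o) = (2*o)/((2*o)) = (2*o)*(1/(2*o)) = 1)
C(A, t) = 24 (C(A, t) = (4 + 4)*(0 + 3) = 8*3 = 24)
(C(4, 5)*(-1))*B(-7) = (24*(-1))*1 = -24*1 = -24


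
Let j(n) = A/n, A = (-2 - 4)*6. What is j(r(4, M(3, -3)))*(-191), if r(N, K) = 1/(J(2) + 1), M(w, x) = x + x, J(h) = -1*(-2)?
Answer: 20628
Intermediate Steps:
J(h) = 2
M(w, x) = 2*x
A = -36 (A = -6*6 = -36)
r(N, K) = ⅓ (r(N, K) = 1/(2 + 1) = 1/3 = ⅓)
j(n) = -36/n
j(r(4, M(3, -3)))*(-191) = -36/⅓*(-191) = -36*3*(-191) = -108*(-191) = 20628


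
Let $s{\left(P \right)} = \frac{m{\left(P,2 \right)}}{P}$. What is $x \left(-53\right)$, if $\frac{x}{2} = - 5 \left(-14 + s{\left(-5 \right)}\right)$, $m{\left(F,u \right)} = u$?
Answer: $-7632$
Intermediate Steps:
$s{\left(P \right)} = \frac{2}{P}$
$x = 144$ ($x = 2 \left(- 5 \left(-14 + \frac{2}{-5}\right)\right) = 2 \left(- 5 \left(-14 + 2 \left(- \frac{1}{5}\right)\right)\right) = 2 \left(- 5 \left(-14 - \frac{2}{5}\right)\right) = 2 \left(\left(-5\right) \left(- \frac{72}{5}\right)\right) = 2 \cdot 72 = 144$)
$x \left(-53\right) = 144 \left(-53\right) = -7632$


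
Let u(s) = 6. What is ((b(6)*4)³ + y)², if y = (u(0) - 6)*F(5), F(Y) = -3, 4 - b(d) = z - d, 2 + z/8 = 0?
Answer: 1265319018496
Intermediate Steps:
z = -16 (z = -16 + 8*0 = -16 + 0 = -16)
b(d) = 20 + d (b(d) = 4 - (-16 - d) = 4 + (16 + d) = 20 + d)
y = 0 (y = (6 - 6)*(-3) = 0*(-3) = 0)
((b(6)*4)³ + y)² = (((20 + 6)*4)³ + 0)² = ((26*4)³ + 0)² = (104³ + 0)² = (1124864 + 0)² = 1124864² = 1265319018496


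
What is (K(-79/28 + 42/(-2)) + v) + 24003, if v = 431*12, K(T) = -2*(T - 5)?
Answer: 409257/14 ≈ 29233.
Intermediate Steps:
K(T) = 10 - 2*T (K(T) = -2*(-5 + T) = 10 - 2*T)
v = 5172
(K(-79/28 + 42/(-2)) + v) + 24003 = ((10 - 2*(-79/28 + 42/(-2))) + 5172) + 24003 = ((10 - 2*(-79*1/28 + 42*(-½))) + 5172) + 24003 = ((10 - 2*(-79/28 - 21)) + 5172) + 24003 = ((10 - 2*(-667/28)) + 5172) + 24003 = ((10 + 667/14) + 5172) + 24003 = (807/14 + 5172) + 24003 = 73215/14 + 24003 = 409257/14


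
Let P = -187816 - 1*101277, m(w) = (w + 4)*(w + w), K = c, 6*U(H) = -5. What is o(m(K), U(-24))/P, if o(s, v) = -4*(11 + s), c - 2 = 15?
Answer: 2900/289093 ≈ 0.010031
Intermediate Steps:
U(H) = -⅚ (U(H) = (⅙)*(-5) = -⅚)
c = 17 (c = 2 + 15 = 17)
K = 17
m(w) = 2*w*(4 + w) (m(w) = (4 + w)*(2*w) = 2*w*(4 + w))
o(s, v) = -44 - 4*s
P = -289093 (P = -187816 - 101277 = -289093)
o(m(K), U(-24))/P = (-44 - 8*17*(4 + 17))/(-289093) = (-44 - 8*17*21)*(-1/289093) = (-44 - 4*714)*(-1/289093) = (-44 - 2856)*(-1/289093) = -2900*(-1/289093) = 2900/289093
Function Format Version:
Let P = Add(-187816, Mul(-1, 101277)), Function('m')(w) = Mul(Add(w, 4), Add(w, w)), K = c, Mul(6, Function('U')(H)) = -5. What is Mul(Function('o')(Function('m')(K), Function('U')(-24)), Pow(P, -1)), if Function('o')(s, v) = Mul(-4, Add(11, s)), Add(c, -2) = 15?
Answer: Rational(2900, 289093) ≈ 0.010031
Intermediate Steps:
Function('U')(H) = Rational(-5, 6) (Function('U')(H) = Mul(Rational(1, 6), -5) = Rational(-5, 6))
c = 17 (c = Add(2, 15) = 17)
K = 17
Function('m')(w) = Mul(2, w, Add(4, w)) (Function('m')(w) = Mul(Add(4, w), Mul(2, w)) = Mul(2, w, Add(4, w)))
Function('o')(s, v) = Add(-44, Mul(-4, s))
P = -289093 (P = Add(-187816, -101277) = -289093)
Mul(Function('o')(Function('m')(K), Function('U')(-24)), Pow(P, -1)) = Mul(Add(-44, Mul(-4, Mul(2, 17, Add(4, 17)))), Pow(-289093, -1)) = Mul(Add(-44, Mul(-4, Mul(2, 17, 21))), Rational(-1, 289093)) = Mul(Add(-44, Mul(-4, 714)), Rational(-1, 289093)) = Mul(Add(-44, -2856), Rational(-1, 289093)) = Mul(-2900, Rational(-1, 289093)) = Rational(2900, 289093)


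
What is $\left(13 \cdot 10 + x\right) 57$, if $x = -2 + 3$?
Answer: $7467$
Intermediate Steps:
$x = 1$
$\left(13 \cdot 10 + x\right) 57 = \left(13 \cdot 10 + 1\right) 57 = \left(130 + 1\right) 57 = 131 \cdot 57 = 7467$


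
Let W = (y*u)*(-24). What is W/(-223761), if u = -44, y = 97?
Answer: -34144/74587 ≈ -0.45777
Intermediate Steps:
W = 102432 (W = (97*(-44))*(-24) = -4268*(-24) = 102432)
W/(-223761) = 102432/(-223761) = 102432*(-1/223761) = -34144/74587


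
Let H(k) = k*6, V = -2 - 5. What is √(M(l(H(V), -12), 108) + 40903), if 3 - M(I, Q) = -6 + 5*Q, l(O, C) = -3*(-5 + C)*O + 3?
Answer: 2*√10093 ≈ 200.93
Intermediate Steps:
V = -7
H(k) = 6*k
l(O, C) = 3 - 3*O*(-5 + C) (l(O, C) = -3*O*(-5 + C) + 3 = 3 - 3*O*(-5 + C))
M(I, Q) = 9 - 5*Q (M(I, Q) = 3 - (-6 + 5*Q) = 3 + (6 - 5*Q) = 9 - 5*Q)
√(M(l(H(V), -12), 108) + 40903) = √((9 - 5*108) + 40903) = √((9 - 540) + 40903) = √(-531 + 40903) = √40372 = 2*√10093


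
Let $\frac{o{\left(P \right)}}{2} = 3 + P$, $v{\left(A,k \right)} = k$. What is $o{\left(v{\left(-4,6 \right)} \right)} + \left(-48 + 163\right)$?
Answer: $133$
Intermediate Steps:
$o{\left(P \right)} = 6 + 2 P$ ($o{\left(P \right)} = 2 \left(3 + P\right) = 6 + 2 P$)
$o{\left(v{\left(-4,6 \right)} \right)} + \left(-48 + 163\right) = \left(6 + 2 \cdot 6\right) + \left(-48 + 163\right) = \left(6 + 12\right) + 115 = 18 + 115 = 133$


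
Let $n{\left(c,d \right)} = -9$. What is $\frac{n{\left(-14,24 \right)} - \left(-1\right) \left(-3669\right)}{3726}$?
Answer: $- \frac{613}{621} \approx -0.98712$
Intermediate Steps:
$\frac{n{\left(-14,24 \right)} - \left(-1\right) \left(-3669\right)}{3726} = \frac{-9 - \left(-1\right) \left(-3669\right)}{3726} = \left(-9 - 3669\right) \frac{1}{3726} = \left(-3678\right) \frac{1}{3726} = - \frac{613}{621}$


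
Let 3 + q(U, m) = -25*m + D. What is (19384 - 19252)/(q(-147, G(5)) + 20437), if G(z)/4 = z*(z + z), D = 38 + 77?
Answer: 44/5183 ≈ 0.0084893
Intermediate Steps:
D = 115
G(z) = 8*z**2 (G(z) = 4*(z*(z + z)) = 4*(z*(2*z)) = 4*(2*z**2) = 8*z**2)
q(U, m) = 112 - 25*m (q(U, m) = -3 + (-25*m + 115) = -3 + (115 - 25*m) = 112 - 25*m)
(19384 - 19252)/(q(-147, G(5)) + 20437) = (19384 - 19252)/((112 - 200*5**2) + 20437) = 132/((112 - 200*25) + 20437) = 132/((112 - 25*200) + 20437) = 132/((112 - 5000) + 20437) = 132/(-4888 + 20437) = 132/15549 = 132*(1/15549) = 44/5183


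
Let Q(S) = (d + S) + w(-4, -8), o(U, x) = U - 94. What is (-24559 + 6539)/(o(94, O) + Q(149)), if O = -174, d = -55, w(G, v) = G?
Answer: -1802/9 ≈ -200.22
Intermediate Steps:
o(U, x) = -94 + U
Q(S) = -59 + S (Q(S) = (-55 + S) - 4 = -59 + S)
(-24559 + 6539)/(o(94, O) + Q(149)) = (-24559 + 6539)/((-94 + 94) + (-59 + 149)) = -18020/(0 + 90) = -18020/90 = -18020*1/90 = -1802/9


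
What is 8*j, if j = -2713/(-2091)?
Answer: 21704/2091 ≈ 10.380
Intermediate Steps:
j = 2713/2091 (j = -2713*(-1/2091) = 2713/2091 ≈ 1.2975)
8*j = 8*(2713/2091) = 21704/2091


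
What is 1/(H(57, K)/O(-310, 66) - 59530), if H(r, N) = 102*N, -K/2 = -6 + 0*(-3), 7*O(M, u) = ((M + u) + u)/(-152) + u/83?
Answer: -12403/684303646 ≈ -1.8125e-5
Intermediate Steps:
O(M, u) = -M/1064 - u/6308 (O(M, u) = (((M + u) + u)/(-152) + u/83)/7 = ((M + 2*u)*(-1/152) + u*(1/83))/7 = ((-u/76 - M/152) + u/83)/7 = (-7*u/6308 - M/152)/7 = -M/1064 - u/6308)
K = 12 (K = -2*(-6 + 0*(-3)) = -2*(-6 + 0) = -2*(-6) = 12)
1/(H(57, K)/O(-310, 66) - 59530) = 1/((102*12)/(-1/1064*(-310) - 1/6308*66) - 59530) = 1/(1224/(155/532 - 33/3154) - 59530) = 1/(1224/(12403/44156) - 59530) = 1/(1224*(44156/12403) - 59530) = 1/(54046944/12403 - 59530) = 1/(-684303646/12403) = -12403/684303646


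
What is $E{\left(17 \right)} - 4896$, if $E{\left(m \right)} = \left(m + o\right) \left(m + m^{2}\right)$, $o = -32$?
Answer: $-9486$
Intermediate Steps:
$E{\left(m \right)} = \left(-32 + m\right) \left(m + m^{2}\right)$ ($E{\left(m \right)} = \left(m - 32\right) \left(m + m^{2}\right) = \left(-32 + m\right) \left(m + m^{2}\right)$)
$E{\left(17 \right)} - 4896 = 17 \left(-32 + 17^{2} - 527\right) - 4896 = 17 \left(-32 + 289 - 527\right) - 4896 = 17 \left(-270\right) - 4896 = -4590 - 4896 = -9486$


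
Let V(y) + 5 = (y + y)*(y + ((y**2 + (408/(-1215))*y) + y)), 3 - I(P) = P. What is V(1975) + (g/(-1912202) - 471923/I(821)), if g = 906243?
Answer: 488437733309668922963/31674670029 ≈ 1.5420e+10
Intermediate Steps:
I(P) = 3 - P
V(y) = -5 + 2*y*(y**2 + 674*y/405) (V(y) = -5 + (y + y)*(y + ((y**2 + (408/(-1215))*y) + y)) = -5 + (2*y)*(y + ((y**2 + (408*(-1/1215))*y) + y)) = -5 + (2*y)*(y + ((y**2 - 136*y/405) + y)) = -5 + (2*y)*(y + (y**2 + 269*y/405)) = -5 + (2*y)*(y**2 + 674*y/405) = -5 + 2*y*(y**2 + 674*y/405))
V(1975) + (g/(-1912202) - 471923/I(821)) = (-5 + 2*1975**3 + (1348/405)*1975**2) + (906243/(-1912202) - 471923/(3 - 1*821)) = (-5 + 2*7703734375 + (1348/405)*3900625) + (906243*(-1/1912202) - 471923/(3 - 821)) = (-5 + 15407468750 + 1051608500/81) + (-906243/1912202 - 471923/(-818)) = 1249056576845/81 + (-906243/1912202 - 471923*(-1/818)) = 1249056576845/81 + (-906243/1912202 + 471923/818) = 1249056576845/81 + 225417699418/391045309 = 488437733309668922963/31674670029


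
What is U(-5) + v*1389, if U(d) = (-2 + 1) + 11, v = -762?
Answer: -1058408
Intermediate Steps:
U(d) = 10 (U(d) = -1 + 11 = 10)
U(-5) + v*1389 = 10 - 762*1389 = 10 - 1058418 = -1058408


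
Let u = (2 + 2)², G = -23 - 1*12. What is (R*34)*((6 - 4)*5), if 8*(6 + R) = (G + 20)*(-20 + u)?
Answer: 510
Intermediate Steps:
G = -35 (G = -23 - 12 = -35)
u = 16 (u = 4² = 16)
R = 3/2 (R = -6 + ((-35 + 20)*(-20 + 16))/8 = -6 + (-15*(-4))/8 = -6 + (⅛)*60 = -6 + 15/2 = 3/2 ≈ 1.5000)
(R*34)*((6 - 4)*5) = ((3/2)*34)*((6 - 4)*5) = 51*(2*5) = 51*10 = 510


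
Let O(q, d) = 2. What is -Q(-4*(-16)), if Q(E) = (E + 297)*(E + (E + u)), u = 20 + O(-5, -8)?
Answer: -54150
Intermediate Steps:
u = 22 (u = 20 + 2 = 22)
Q(E) = (22 + 2*E)*(297 + E) (Q(E) = (E + 297)*(E + (E + 22)) = (297 + E)*(E + (22 + E)) = (297 + E)*(22 + 2*E) = (22 + 2*E)*(297 + E))
-Q(-4*(-16)) = -(6534 + 2*(-4*(-16))² + 616*(-4*(-16))) = -(6534 + 2*64² + 616*64) = -(6534 + 2*4096 + 39424) = -(6534 + 8192 + 39424) = -1*54150 = -54150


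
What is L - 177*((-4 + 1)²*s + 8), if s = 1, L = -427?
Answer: -3436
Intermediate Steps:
L - 177*((-4 + 1)²*s + 8) = -427 - 177*((-4 + 1)²*1 + 8) = -427 - 177*((-3)²*1 + 8) = -427 - 177*(9*1 + 8) = -427 - 177*(9 + 8) = -427 - 177*17 = -427 - 3009 = -3436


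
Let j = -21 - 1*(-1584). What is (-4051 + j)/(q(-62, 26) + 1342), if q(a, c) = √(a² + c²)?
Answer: -834724/449111 + 1244*√1130/449111 ≈ -1.7655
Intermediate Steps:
j = 1563 (j = -21 + 1584 = 1563)
(-4051 + j)/(q(-62, 26) + 1342) = (-4051 + 1563)/(√((-62)² + 26²) + 1342) = -2488/(√(3844 + 676) + 1342) = -2488/(√4520 + 1342) = -2488/(2*√1130 + 1342) = -2488/(1342 + 2*√1130)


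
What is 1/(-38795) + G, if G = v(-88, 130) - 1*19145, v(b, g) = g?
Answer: -737686926/38795 ≈ -19015.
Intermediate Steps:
G = -19015 (G = 130 - 1*19145 = 130 - 19145 = -19015)
1/(-38795) + G = 1/(-38795) - 19015 = -1/38795 - 19015 = -737686926/38795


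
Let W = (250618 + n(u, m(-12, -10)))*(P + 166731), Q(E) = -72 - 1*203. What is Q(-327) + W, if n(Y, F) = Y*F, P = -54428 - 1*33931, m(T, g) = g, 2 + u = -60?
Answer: 19690024261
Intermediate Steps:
u = -62 (u = -2 - 60 = -62)
P = -88359 (P = -54428 - 33931 = -88359)
Q(E) = -275 (Q(E) = -72 - 203 = -275)
n(Y, F) = F*Y
W = 19690024536 (W = (250618 - 10*(-62))*(-88359 + 166731) = (250618 + 620)*78372 = 251238*78372 = 19690024536)
Q(-327) + W = -275 + 19690024536 = 19690024261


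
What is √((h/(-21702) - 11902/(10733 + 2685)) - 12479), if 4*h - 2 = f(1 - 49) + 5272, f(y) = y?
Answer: I*√29395803878751011415/48532906 ≈ 111.71*I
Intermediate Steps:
h = 2613/2 (h = ½ + ((1 - 49) + 5272)/4 = ½ + (-48 + 5272)/4 = ½ + (¼)*5224 = ½ + 1306 = 2613/2 ≈ 1306.5)
√((h/(-21702) - 11902/(10733 + 2685)) - 12479) = √(((2613/2)/(-21702) - 11902/(10733 + 2685)) - 12479) = √(((2613/2)*(-1/21702) - 11902/13418) - 12479) = √((-871/14468 - 11902*1/13418) - 12479) = √((-871/14468 - 5951/6709) - 12479) = √(-91942607/97065812 - 12479) = √(-1211376210555/97065812) = I*√29395803878751011415/48532906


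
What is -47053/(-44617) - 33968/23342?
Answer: -18965415/47338637 ≈ -0.40063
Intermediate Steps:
-47053/(-44617) - 33968/23342 = -47053*(-1/44617) - 33968*1/23342 = 47053/44617 - 1544/1061 = -18965415/47338637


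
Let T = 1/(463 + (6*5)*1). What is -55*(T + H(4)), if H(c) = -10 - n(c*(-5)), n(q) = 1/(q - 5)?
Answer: 1350052/2465 ≈ 547.69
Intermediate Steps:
n(q) = 1/(-5 + q)
H(c) = -10 - 1/(-5 - 5*c) (H(c) = -10 - 1/(-5 + c*(-5)) = -10 - 1/(-5 - 5*c))
T = 1/493 (T = 1/(463 + 30*1) = 1/(463 + 30) = 1/493 ≈ 0.0020284)
-55*(T + H(4)) = -55*(1/493 + (-49 - 50*4)/(5*(1 + 4))) = -55*(1/493 + (⅕)*(-49 - 200)/5) = -55*(1/493 + (⅕)*(⅕)*(-249)) = -55*(1/493 - 249/25) = -55*(-122732/12325) = 1350052/2465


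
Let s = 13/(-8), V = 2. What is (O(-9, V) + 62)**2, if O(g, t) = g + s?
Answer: 168921/64 ≈ 2639.4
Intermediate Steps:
s = -13/8 (s = 13*(-1/8) = -13/8 ≈ -1.6250)
O(g, t) = -13/8 + g (O(g, t) = g - 13/8 = -13/8 + g)
(O(-9, V) + 62)**2 = ((-13/8 - 9) + 62)**2 = (-85/8 + 62)**2 = (411/8)**2 = 168921/64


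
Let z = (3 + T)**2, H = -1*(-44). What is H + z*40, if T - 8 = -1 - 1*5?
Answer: 1044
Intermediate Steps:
H = 44
T = 2 (T = 8 + (-1 - 1*5) = 8 + (-1 - 5) = 8 - 6 = 2)
z = 25 (z = (3 + 2)**2 = 5**2 = 25)
H + z*40 = 44 + 25*40 = 44 + 1000 = 1044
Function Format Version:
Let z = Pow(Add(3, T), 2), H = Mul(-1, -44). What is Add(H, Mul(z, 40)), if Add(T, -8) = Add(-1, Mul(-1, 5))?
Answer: 1044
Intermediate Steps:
H = 44
T = 2 (T = Add(8, Add(-1, Mul(-1, 5))) = Add(8, Add(-1, -5)) = Add(8, -6) = 2)
z = 25 (z = Pow(Add(3, 2), 2) = Pow(5, 2) = 25)
Add(H, Mul(z, 40)) = Add(44, Mul(25, 40)) = Add(44, 1000) = 1044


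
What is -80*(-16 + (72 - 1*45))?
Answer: -880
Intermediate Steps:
-80*(-16 + (72 - 1*45)) = -80*(-16 + (72 - 45)) = -80*(-16 + 27) = -80*11 = -880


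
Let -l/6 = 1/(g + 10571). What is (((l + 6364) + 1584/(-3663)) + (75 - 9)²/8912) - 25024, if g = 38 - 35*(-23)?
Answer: -8778799360613/470462252 ≈ -18660.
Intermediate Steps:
g = 843 (g = 38 + 805 = 843)
l = -3/5707 (l = -6/(843 + 10571) = -6/11414 = -6*1/11414 = -3/5707 ≈ -0.00052567)
(((l + 6364) + 1584/(-3663)) + (75 - 9)²/8912) - 25024 = (((-3/5707 + 6364) + 1584/(-3663)) + (75 - 9)²/8912) - 25024 = ((36319345/5707 + 1584*(-1/3663)) + 66²*(1/8912)) - 25024 = ((36319345/5707 - 16/37) + 4356*(1/8912)) - 25024 = (1343724453/211159 + 1089/2228) - 25024 = 2994048033435/470462252 - 25024 = -8778799360613/470462252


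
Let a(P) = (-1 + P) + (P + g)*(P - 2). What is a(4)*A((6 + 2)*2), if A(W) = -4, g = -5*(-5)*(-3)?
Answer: 556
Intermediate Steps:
g = -75 (g = 25*(-3) = -75)
a(P) = -1 + P + (-75 + P)*(-2 + P) (a(P) = (-1 + P) + (P - 75)*(P - 2) = (-1 + P) + (-75 + P)*(-2 + P) = -1 + P + (-75 + P)*(-2 + P))
a(4)*A((6 + 2)*2) = (149 + 4**2 - 76*4)*(-4) = (149 + 16 - 304)*(-4) = -139*(-4) = 556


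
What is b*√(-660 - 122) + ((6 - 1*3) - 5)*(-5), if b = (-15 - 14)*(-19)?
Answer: 10 + 551*I*√782 ≈ 10.0 + 15408.0*I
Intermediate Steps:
b = 551 (b = -29*(-19) = 551)
b*√(-660 - 122) + ((6 - 1*3) - 5)*(-5) = 551*√(-660 - 122) + ((6 - 1*3) - 5)*(-5) = 551*√(-782) + ((6 - 3) - 5)*(-5) = 551*(I*√782) + (3 - 5)*(-5) = 551*I*√782 - 2*(-5) = 551*I*√782 + 10 = 10 + 551*I*√782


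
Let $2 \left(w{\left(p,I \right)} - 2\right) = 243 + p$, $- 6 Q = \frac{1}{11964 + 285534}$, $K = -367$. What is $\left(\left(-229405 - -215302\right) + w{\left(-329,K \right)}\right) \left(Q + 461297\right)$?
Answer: $- \frac{2911576378962160}{446247} \approx -6.5246 \cdot 10^{9}$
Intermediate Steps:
$Q = - \frac{1}{1784988}$ ($Q = - \frac{1}{6 \left(11964 + 285534\right)} = - \frac{1}{6 \cdot 297498} = \left(- \frac{1}{6}\right) \frac{1}{297498} = - \frac{1}{1784988} \approx -5.6023 \cdot 10^{-7}$)
$w{\left(p,I \right)} = \frac{247}{2} + \frac{p}{2}$ ($w{\left(p,I \right)} = 2 + \frac{243 + p}{2} = 2 + \left(\frac{243}{2} + \frac{p}{2}\right) = \frac{247}{2} + \frac{p}{2}$)
$\left(\left(-229405 - -215302\right) + w{\left(-329,K \right)}\right) \left(Q + 461297\right) = \left(\left(-229405 - -215302\right) + \left(\frac{247}{2} + \frac{1}{2} \left(-329\right)\right)\right) \left(- \frac{1}{1784988} + 461297\right) = \left(\left(-229405 + 215302\right) + \left(\frac{247}{2} - \frac{329}{2}\right)\right) \frac{823409609435}{1784988} = \left(-14103 - 41\right) \frac{823409609435}{1784988} = \left(-14144\right) \frac{823409609435}{1784988} = - \frac{2911576378962160}{446247}$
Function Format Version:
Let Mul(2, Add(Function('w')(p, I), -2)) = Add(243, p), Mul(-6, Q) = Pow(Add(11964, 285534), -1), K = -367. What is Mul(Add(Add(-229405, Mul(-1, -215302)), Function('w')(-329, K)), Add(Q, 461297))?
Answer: Rational(-2911576378962160, 446247) ≈ -6.5246e+9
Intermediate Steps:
Q = Rational(-1, 1784988) (Q = Mul(Rational(-1, 6), Pow(Add(11964, 285534), -1)) = Mul(Rational(-1, 6), Pow(297498, -1)) = Mul(Rational(-1, 6), Rational(1, 297498)) = Rational(-1, 1784988) ≈ -5.6023e-7)
Function('w')(p, I) = Add(Rational(247, 2), Mul(Rational(1, 2), p)) (Function('w')(p, I) = Add(2, Mul(Rational(1, 2), Add(243, p))) = Add(2, Add(Rational(243, 2), Mul(Rational(1, 2), p))) = Add(Rational(247, 2), Mul(Rational(1, 2), p)))
Mul(Add(Add(-229405, Mul(-1, -215302)), Function('w')(-329, K)), Add(Q, 461297)) = Mul(Add(Add(-229405, Mul(-1, -215302)), Add(Rational(247, 2), Mul(Rational(1, 2), -329))), Add(Rational(-1, 1784988), 461297)) = Mul(Add(Add(-229405, 215302), Add(Rational(247, 2), Rational(-329, 2))), Rational(823409609435, 1784988)) = Mul(Add(-14103, -41), Rational(823409609435, 1784988)) = Mul(-14144, Rational(823409609435, 1784988)) = Rational(-2911576378962160, 446247)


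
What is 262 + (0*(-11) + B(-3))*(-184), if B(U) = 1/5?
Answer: 1126/5 ≈ 225.20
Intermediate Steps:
B(U) = ⅕
262 + (0*(-11) + B(-3))*(-184) = 262 + (0*(-11) + ⅕)*(-184) = 262 + (0 + ⅕)*(-184) = 262 + (⅕)*(-184) = 262 - 184/5 = 1126/5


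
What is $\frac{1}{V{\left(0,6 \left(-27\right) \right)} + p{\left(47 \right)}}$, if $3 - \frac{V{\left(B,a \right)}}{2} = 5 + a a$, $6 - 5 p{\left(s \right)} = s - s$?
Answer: $- \frac{5}{262454} \approx -1.9051 \cdot 10^{-5}$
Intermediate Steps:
$p{\left(s \right)} = \frac{6}{5}$ ($p{\left(s \right)} = \frac{6}{5} - \frac{s - s}{5} = \frac{6}{5} - 0 = \frac{6}{5} + 0 = \frac{6}{5}$)
$V{\left(B,a \right)} = -4 - 2 a^{2}$ ($V{\left(B,a \right)} = 6 - 2 \left(5 + a a\right) = 6 - 2 \left(5 + a^{2}\right) = 6 - \left(10 + 2 a^{2}\right) = -4 - 2 a^{2}$)
$\frac{1}{V{\left(0,6 \left(-27\right) \right)} + p{\left(47 \right)}} = \frac{1}{\left(-4 - 2 \left(6 \left(-27\right)\right)^{2}\right) + \frac{6}{5}} = \frac{1}{\left(-4 - 2 \left(-162\right)^{2}\right) + \frac{6}{5}} = \frac{1}{\left(-4 - 52488\right) + \frac{6}{5}} = \frac{1}{-52492 + \frac{6}{5}} = \frac{1}{- \frac{262454}{5}} = - \frac{5}{262454}$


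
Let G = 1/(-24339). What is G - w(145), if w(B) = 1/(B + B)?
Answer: -24629/7058310 ≈ -0.0034894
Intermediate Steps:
w(B) = 1/(2*B)
G = -1/24339 ≈ -4.1086e-5
G - w(145) = -1/24339 - 1/(2*145) = -1/24339 - 1*1/290 = -1/24339 - 1/290 = -24629/7058310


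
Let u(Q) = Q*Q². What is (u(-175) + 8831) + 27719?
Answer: -5322825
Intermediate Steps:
u(Q) = Q³
(u(-175) + 8831) + 27719 = ((-175)³ + 8831) + 27719 = (-5359375 + 8831) + 27719 = -5350544 + 27719 = -5322825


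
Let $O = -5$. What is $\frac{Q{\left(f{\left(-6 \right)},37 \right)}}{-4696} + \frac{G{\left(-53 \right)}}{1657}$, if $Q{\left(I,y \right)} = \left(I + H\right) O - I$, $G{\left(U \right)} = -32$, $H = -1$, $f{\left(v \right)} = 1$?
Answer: $- \frac{148615}{7781272} \approx -0.019099$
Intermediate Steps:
$Q{\left(I,y \right)} = 5 - 6 I$ ($Q{\left(I,y \right)} = \left(I - 1\right) \left(-5\right) - I = \left(-1 + I\right) \left(-5\right) - I = \left(5 - 5 I\right) - I = 5 - 6 I$)
$\frac{Q{\left(f{\left(-6 \right)},37 \right)}}{-4696} + \frac{G{\left(-53 \right)}}{1657} = \frac{5 - 6}{-4696} - \frac{32}{1657} = \left(5 - 6\right) \left(- \frac{1}{4696}\right) - \frac{32}{1657} = \left(-1\right) \left(- \frac{1}{4696}\right) - \frac{32}{1657} = \frac{1}{4696} - \frac{32}{1657} = - \frac{148615}{7781272}$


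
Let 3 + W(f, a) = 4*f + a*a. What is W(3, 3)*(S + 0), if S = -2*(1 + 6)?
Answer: -252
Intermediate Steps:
S = -14 (S = -2*7 = -14)
W(f, a) = -3 + a² + 4*f (W(f, a) = -3 + (4*f + a*a) = -3 + (4*f + a²) = -3 + (a² + 4*f) = -3 + a² + 4*f)
W(3, 3)*(S + 0) = (-3 + 3² + 4*3)*(-14 + 0) = (-3 + 9 + 12)*(-14) = 18*(-14) = -252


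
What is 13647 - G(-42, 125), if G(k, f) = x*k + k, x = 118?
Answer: 18645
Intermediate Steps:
G(k, f) = 119*k (G(k, f) = 118*k + k = 119*k)
13647 - G(-42, 125) = 13647 - 119*(-42) = 13647 - 1*(-4998) = 13647 + 4998 = 18645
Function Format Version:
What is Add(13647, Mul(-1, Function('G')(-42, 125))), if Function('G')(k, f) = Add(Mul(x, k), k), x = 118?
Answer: 18645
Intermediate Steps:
Function('G')(k, f) = Mul(119, k) (Function('G')(k, f) = Add(Mul(118, k), k) = Mul(119, k))
Add(13647, Mul(-1, Function('G')(-42, 125))) = Add(13647, Mul(-1, Mul(119, -42))) = Add(13647, Mul(-1, -4998)) = Add(13647, 4998) = 18645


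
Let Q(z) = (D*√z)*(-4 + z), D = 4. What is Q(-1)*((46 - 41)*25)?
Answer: -2500*I ≈ -2500.0*I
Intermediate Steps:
Q(z) = 4*√z*(-4 + z) (Q(z) = (4*√z)*(-4 + z) = 4*√z*(-4 + z))
Q(-1)*((46 - 41)*25) = (4*√(-1)*(-4 - 1))*((46 - 41)*25) = (4*I*(-5))*(5*25) = -20*I*125 = -2500*I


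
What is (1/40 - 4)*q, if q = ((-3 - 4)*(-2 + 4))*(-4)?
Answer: -1113/5 ≈ -222.60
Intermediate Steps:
q = 56 (q = -7*2*(-4) = -14*(-4) = 56)
(1/40 - 4)*q = (1/40 - 4)*56 = -159/40*56 = -1113/5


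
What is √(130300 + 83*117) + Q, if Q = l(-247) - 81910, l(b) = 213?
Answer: -81697 + √140011 ≈ -81323.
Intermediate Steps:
Q = -81697 (Q = 213 - 81910 = -81697)
√(130300 + 83*117) + Q = √(130300 + 83*117) - 81697 = √(130300 + 9711) - 81697 = √140011 - 81697 = -81697 + √140011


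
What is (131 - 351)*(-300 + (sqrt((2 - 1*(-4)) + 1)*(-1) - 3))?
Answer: 66660 + 220*sqrt(7) ≈ 67242.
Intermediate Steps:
(131 - 351)*(-300 + (sqrt((2 - 1*(-4)) + 1)*(-1) - 3)) = -220*(-300 + (sqrt((2 + 4) + 1)*(-1) - 3)) = -220*(-300 + (sqrt(6 + 1)*(-1) - 3)) = -220*(-300 + (sqrt(7)*(-1) - 3)) = -220*(-300 + (-sqrt(7) - 3)) = -220*(-300 + (-3 - sqrt(7))) = -220*(-303 - sqrt(7)) = 66660 + 220*sqrt(7)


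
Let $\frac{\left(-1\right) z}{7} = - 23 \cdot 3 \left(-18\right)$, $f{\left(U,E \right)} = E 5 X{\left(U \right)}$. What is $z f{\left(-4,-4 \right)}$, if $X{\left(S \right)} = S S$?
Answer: $2782080$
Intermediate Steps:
$X{\left(S \right)} = S^{2}$
$f{\left(U,E \right)} = 5 E U^{2}$ ($f{\left(U,E \right)} = E 5 U^{2} = 5 E U^{2}$)
$z = -8694$ ($z = - 7 \left(- 23 \cdot 3 \left(-18\right)\right) = - 7 \left(\left(-23\right) \left(-54\right)\right) = \left(-7\right) 1242 = -8694$)
$z f{\left(-4,-4 \right)} = - 8694 \cdot 5 \left(-4\right) \left(-4\right)^{2} = - 8694 \cdot 5 \left(-4\right) 16 = \left(-8694\right) \left(-320\right) = 2782080$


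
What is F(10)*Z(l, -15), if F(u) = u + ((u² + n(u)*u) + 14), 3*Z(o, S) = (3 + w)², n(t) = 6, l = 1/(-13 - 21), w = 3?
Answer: 2208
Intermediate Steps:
l = -1/34 (l = 1/(-34) = -1/34 ≈ -0.029412)
Z(o, S) = 12 (Z(o, S) = (3 + 3)²/3 = (⅓)*6² = (⅓)*36 = 12)
F(u) = 14 + u² + 7*u (F(u) = u + ((u² + 6*u) + 14) = u + (14 + u² + 6*u) = 14 + u² + 7*u)
F(10)*Z(l, -15) = (14 + 10² + 7*10)*12 = (14 + 100 + 70)*12 = 184*12 = 2208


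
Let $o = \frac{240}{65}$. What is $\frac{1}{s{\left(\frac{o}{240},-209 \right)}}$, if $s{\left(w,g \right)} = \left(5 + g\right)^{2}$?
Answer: $\frac{1}{41616} \approx 2.4029 \cdot 10^{-5}$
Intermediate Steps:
$o = \frac{48}{13}$ ($o = 240 \cdot \frac{1}{65} = \frac{48}{13} \approx 3.6923$)
$\frac{1}{s{\left(\frac{o}{240},-209 \right)}} = \frac{1}{\left(5 - 209\right)^{2}} = \frac{1}{\left(-204\right)^{2}} = \frac{1}{41616}$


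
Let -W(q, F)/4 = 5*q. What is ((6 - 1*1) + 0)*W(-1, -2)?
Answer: 100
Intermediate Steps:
W(q, F) = -20*q
((6 - 1*1) + 0)*W(-1, -2) = ((6 - 1*1) + 0)*(-20*(-1)) = ((6 - 1) + 0)*20 = (5 + 0)*20 = 5*20 = 100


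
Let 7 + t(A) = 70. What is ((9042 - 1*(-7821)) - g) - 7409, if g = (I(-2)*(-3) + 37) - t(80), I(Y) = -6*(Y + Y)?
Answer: 9552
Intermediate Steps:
t(A) = 63 (t(A) = -7 + 70 = 63)
I(Y) = -12*Y
g = -98 (g = (-12*(-2)*(-3) + 37) - 1*63 = (24*(-3) + 37) - 63 = (-72 + 37) - 63 = -35 - 63 = -98)
((9042 - 1*(-7821)) - g) - 7409 = ((9042 - 1*(-7821)) - 1*(-98)) - 7409 = ((9042 + 7821) + 98) - 7409 = (16863 + 98) - 7409 = 16961 - 7409 = 9552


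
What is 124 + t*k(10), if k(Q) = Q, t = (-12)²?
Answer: 1564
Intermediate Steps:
t = 144
124 + t*k(10) = 124 + 144*10 = 124 + 1440 = 1564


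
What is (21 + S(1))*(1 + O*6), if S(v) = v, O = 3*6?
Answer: 2398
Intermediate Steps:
O = 18
(21 + S(1))*(1 + O*6) = (21 + 1)*(1 + 18*6) = 22*(1 + 108) = 22*109 = 2398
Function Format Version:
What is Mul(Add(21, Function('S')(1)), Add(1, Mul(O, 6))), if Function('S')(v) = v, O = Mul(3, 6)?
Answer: 2398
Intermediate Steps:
O = 18
Mul(Add(21, Function('S')(1)), Add(1, Mul(O, 6))) = Mul(Add(21, 1), Add(1, Mul(18, 6))) = Mul(22, Add(1, 108)) = Mul(22, 109) = 2398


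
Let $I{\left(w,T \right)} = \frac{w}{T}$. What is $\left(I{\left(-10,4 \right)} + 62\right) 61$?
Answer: $\frac{7259}{2} \approx 3629.5$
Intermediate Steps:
$\left(I{\left(-10,4 \right)} + 62\right) 61 = \left(- \frac{10}{4} + 62\right) 61 = \left(\left(-10\right) \frac{1}{4} + 62\right) 61 = \left(- \frac{5}{2} + 62\right) 61 = \frac{119}{2} \cdot 61 = \frac{7259}{2}$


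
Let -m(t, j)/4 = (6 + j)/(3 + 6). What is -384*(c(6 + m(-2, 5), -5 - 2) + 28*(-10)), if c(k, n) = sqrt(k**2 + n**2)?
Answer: 107520 - 128*sqrt(4069)/3 ≈ 1.0480e+5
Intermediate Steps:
m(t, j) = -8/3 - 4*j/9 (m(t, j) = -4*(6 + j)/(3 + 6) = -4*(6 + j)/9 = -4*(2/3 + j/9) = -8/3 - 4*j/9)
-384*(c(6 + m(-2, 5), -5 - 2) + 28*(-10)) = -384*(sqrt((6 + (-8/3 - 4/9*5))**2 + (-5 - 2)**2) + 28*(-10)) = -384*(sqrt((6 + (-8/3 - 20/9))**2 + (-7)**2) - 280) = -384*(sqrt((6 - 44/9)**2 + 49) - 280) = -384*(sqrt((10/9)**2 + 49) - 280) = -384*(sqrt(100/81 + 49) - 280) = -384*(sqrt(4069/81) - 280) = -384*(sqrt(4069)/9 - 280) = -384*(-280 + sqrt(4069)/9) = 107520 - 128*sqrt(4069)/3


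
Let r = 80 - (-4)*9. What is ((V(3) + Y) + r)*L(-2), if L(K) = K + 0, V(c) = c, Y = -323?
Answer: 408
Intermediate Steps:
r = 116 (r = 80 - 1*(-36) = 80 + 36 = 116)
L(K) = K
((V(3) + Y) + r)*L(-2) = ((3 - 323) + 116)*(-2) = (-320 + 116)*(-2) = -204*(-2) = 408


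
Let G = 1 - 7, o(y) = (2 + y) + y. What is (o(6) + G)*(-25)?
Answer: -200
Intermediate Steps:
o(y) = 2 + 2*y
G = -6
(o(6) + G)*(-25) = ((2 + 2*6) - 6)*(-25) = ((2 + 12) - 6)*(-25) = (14 - 6)*(-25) = 8*(-25) = -200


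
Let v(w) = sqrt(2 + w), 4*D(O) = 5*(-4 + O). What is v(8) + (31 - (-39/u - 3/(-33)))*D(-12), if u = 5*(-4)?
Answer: -6371/11 + sqrt(10) ≈ -576.02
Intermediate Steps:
u = -20
D(O) = -5 + 5*O/4 (D(O) = (5*(-4 + O))/4 = (-20 + 5*O)/4 = -5 + 5*O/4)
v(8) + (31 - (-39/u - 3/(-33)))*D(-12) = sqrt(2 + 8) + (31 - (-39/(-20) - 3/(-33)))*(-5 + (5/4)*(-12)) = sqrt(10) + (31 - (-39*(-1/20) - 3*(-1/33)))*(-5 - 15) = sqrt(10) + (31 - (39/20 + 1/11))*(-20) = sqrt(10) + (31 - 1*449/220)*(-20) = sqrt(10) + (31 - 449/220)*(-20) = sqrt(10) + (6371/220)*(-20) = sqrt(10) - 6371/11 = -6371/11 + sqrt(10)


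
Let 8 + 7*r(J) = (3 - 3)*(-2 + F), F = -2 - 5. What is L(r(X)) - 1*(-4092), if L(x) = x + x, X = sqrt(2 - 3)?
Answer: 28628/7 ≈ 4089.7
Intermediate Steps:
X = I (X = sqrt(-1) = I ≈ 1.0*I)
F = -7
r(J) = -8/7 (r(J) = -8/7 + ((3 - 3)*(-2 - 7))/7 = -8/7 + (0*(-9))/7 = -8/7 + (1/7)*0 = -8/7 + 0 = -8/7)
L(x) = 2*x
L(r(X)) - 1*(-4092) = 2*(-8/7) - 1*(-4092) = -16/7 + 4092 = 28628/7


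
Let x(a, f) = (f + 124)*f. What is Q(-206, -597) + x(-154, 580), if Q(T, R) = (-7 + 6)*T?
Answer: 408526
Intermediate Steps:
Q(T, R) = -T
x(a, f) = f*(124 + f) (x(a, f) = (124 + f)*f = f*(124 + f))
Q(-206, -597) + x(-154, 580) = -1*(-206) + 580*(124 + 580) = 206 + 580*704 = 206 + 408320 = 408526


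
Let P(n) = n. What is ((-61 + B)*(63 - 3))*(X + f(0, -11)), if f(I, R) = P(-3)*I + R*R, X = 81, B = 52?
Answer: -109080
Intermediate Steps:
f(I, R) = R**2 - 3*I (f(I, R) = -3*I + R*R = -3*I + R**2 = R**2 - 3*I)
((-61 + B)*(63 - 3))*(X + f(0, -11)) = ((-61 + 52)*(63 - 3))*(81 + ((-11)**2 - 3*0)) = (-9*60)*(81 + (121 + 0)) = -540*(81 + 121) = -540*202 = -109080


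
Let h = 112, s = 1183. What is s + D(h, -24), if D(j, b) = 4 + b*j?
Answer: -1501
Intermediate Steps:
s + D(h, -24) = 1183 + (4 - 24*112) = 1183 + (4 - 2688) = 1183 - 2684 = -1501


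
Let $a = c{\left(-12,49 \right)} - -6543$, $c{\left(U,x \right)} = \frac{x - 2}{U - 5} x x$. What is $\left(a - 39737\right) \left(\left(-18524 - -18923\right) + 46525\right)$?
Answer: $- \frac{31774351980}{17} \approx -1.8691 \cdot 10^{9}$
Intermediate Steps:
$c{\left(U,x \right)} = \frac{x^{2} \left(-2 + x\right)}{-5 + U}$ ($c{\left(U,x \right)} = \frac{-2 + x}{-5 + U} x x = \frac{x \left(-2 + x\right)}{-5 + U} x = \frac{x^{2} \left(-2 + x\right)}{-5 + U}$)
$a = - \frac{1616}{17}$ ($a = \frac{49^{2} \left(-2 + 49\right)}{-5 - 12} - -6543 = 2401 \frac{1}{-17} \cdot 47 + 6543 = 2401 \left(- \frac{1}{17}\right) 47 + 6543 = - \frac{112847}{17} + 6543 = - \frac{1616}{17} \approx -95.059$)
$\left(a - 39737\right) \left(\left(-18524 - -18923\right) + 46525\right) = \left(- \frac{1616}{17} - 39737\right) \left(\left(-18524 - -18923\right) + 46525\right) = - \frac{677145 \left(\left(-18524 + 18923\right) + 46525\right)}{17} = - \frac{677145 \left(399 + 46525\right)}{17} = \left(- \frac{677145}{17}\right) 46924 = - \frac{31774351980}{17}$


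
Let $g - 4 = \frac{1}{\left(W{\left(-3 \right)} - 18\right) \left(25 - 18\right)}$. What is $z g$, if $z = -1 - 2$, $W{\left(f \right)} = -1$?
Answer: $- \frac{1593}{133} \approx -11.977$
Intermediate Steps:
$g = \frac{531}{133}$ ($g = 4 + \frac{1}{\left(-1 - 18\right) \left(25 - 18\right)} = 4 + \frac{1}{\left(-19\right) 7} = 4 + \frac{1}{-133} = 4 - \frac{1}{133} = \frac{531}{133} \approx 3.9925$)
$z = -3$ ($z = -1 - 2 = -3$)
$z g = \left(-3\right) \frac{531}{133} = - \frac{1593}{133}$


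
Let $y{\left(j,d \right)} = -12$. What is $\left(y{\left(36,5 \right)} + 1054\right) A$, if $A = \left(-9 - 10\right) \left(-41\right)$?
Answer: $811718$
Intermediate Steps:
$A = 779$ ($A = \left(-19\right) \left(-41\right) = 779$)
$\left(y{\left(36,5 \right)} + 1054\right) A = \left(-12 + 1054\right) 779 = 1042 \cdot 779 = 811718$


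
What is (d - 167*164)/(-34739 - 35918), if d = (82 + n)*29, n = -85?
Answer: 27475/70657 ≈ 0.38885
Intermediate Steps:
d = -87 (d = (82 - 85)*29 = -3*29 = -87)
(d - 167*164)/(-34739 - 35918) = (-87 - 167*164)/(-34739 - 35918) = (-87 - 27388)/(-70657) = -27475*(-1/70657) = 27475/70657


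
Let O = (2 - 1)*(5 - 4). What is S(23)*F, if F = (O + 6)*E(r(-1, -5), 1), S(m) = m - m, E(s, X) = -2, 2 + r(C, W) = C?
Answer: 0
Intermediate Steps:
r(C, W) = -2 + C
S(m) = 0
O = 1 (O = 1*1 = 1)
F = -14 (F = (1 + 6)*(-2) = 7*(-2) = -14)
S(23)*F = 0*(-14) = 0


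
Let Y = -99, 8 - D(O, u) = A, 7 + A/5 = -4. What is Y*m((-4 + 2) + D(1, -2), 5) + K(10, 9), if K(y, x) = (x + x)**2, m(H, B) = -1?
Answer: 423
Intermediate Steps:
A = -55 (A = -35 + 5*(-4) = -35 - 20 = -55)
D(O, u) = 63 (D(O, u) = 8 - 1*(-55) = 8 + 55 = 63)
K(y, x) = 4*x**2 (K(y, x) = (2*x)**2 = 4*x**2)
Y*m((-4 + 2) + D(1, -2), 5) + K(10, 9) = -99*(-1) + 4*9**2 = 99 + 4*81 = 99 + 324 = 423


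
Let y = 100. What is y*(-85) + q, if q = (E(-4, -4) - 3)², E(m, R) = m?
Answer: -8451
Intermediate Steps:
q = 49 (q = (-4 - 3)² = (-7)² = 49)
y*(-85) + q = 100*(-85) + 49 = -8500 + 49 = -8451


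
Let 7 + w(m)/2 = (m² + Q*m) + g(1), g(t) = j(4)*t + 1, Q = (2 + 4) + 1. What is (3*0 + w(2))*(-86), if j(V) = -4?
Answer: -1376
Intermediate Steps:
Q = 7 (Q = 6 + 1 = 7)
g(t) = 1 - 4*t (g(t) = -4*t + 1 = 1 - 4*t)
w(m) = -20 + 2*m² + 14*m (w(m) = -14 + 2*((m² + 7*m) + (1 - 4*1)) = -14 + 2*((m² + 7*m) + (1 - 4)) = -14 + 2*((m² + 7*m) - 3) = -14 + 2*(-3 + m² + 7*m) = -14 + (-6 + 2*m² + 14*m) = -20 + 2*m² + 14*m)
(3*0 + w(2))*(-86) = (3*0 + (-20 + 2*2² + 14*2))*(-86) = (0 + (-20 + 2*4 + 28))*(-86) = (0 + (-20 + 8 + 28))*(-86) = (0 + 16)*(-86) = 16*(-86) = -1376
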